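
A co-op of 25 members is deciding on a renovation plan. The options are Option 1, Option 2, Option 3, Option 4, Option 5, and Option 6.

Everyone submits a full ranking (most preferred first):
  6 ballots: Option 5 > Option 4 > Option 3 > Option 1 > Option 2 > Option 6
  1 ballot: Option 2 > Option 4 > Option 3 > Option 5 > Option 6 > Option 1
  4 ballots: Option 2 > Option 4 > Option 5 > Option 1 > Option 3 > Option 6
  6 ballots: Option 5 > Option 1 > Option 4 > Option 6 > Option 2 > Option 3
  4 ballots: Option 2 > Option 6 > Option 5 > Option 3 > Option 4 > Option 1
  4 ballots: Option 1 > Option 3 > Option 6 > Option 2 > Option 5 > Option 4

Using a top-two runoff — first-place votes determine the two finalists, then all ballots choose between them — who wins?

Option 2

Round 1 first-place votes: Option 1 4, Option 2 9, Option 3 0, Option 4 0, Option 5 12, Option 6 0. Option 5 and Option 2 advance.
Runoff: Option 5 is ranked above Option 2 on 12 ballots, Option 2 above Option 5 on 13.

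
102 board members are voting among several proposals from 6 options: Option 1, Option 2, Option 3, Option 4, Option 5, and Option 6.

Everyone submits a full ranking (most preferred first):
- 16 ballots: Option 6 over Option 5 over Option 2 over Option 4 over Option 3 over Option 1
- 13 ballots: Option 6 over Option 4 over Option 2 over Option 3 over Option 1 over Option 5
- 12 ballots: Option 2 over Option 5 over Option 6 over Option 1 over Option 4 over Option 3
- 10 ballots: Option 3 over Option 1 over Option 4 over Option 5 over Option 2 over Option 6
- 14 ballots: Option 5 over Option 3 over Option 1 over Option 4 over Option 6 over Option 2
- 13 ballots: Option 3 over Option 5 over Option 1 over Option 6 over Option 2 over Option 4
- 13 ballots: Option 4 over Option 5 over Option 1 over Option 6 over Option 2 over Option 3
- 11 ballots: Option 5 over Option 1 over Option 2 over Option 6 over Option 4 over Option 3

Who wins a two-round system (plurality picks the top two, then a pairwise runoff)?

Option 5

Round 1 first-place votes: Option 1 0, Option 2 12, Option 3 23, Option 4 13, Option 5 25, Option 6 29. Option 6 and Option 5 advance.
Runoff: Option 6 is ranked above Option 5 on 29 ballots, Option 5 above Option 6 on 73.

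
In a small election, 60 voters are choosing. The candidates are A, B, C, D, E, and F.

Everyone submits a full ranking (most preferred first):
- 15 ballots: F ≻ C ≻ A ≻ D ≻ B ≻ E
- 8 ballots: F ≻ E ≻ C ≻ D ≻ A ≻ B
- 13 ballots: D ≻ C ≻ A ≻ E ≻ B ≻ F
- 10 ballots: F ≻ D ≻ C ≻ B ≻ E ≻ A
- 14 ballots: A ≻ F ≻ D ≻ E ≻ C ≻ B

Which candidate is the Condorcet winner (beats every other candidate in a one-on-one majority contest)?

F vs A: 33–27
F vs B: 47–13
F vs C: 47–13
F vs D: 47–13
F vs E: 47–13
F beats every other candidate.

F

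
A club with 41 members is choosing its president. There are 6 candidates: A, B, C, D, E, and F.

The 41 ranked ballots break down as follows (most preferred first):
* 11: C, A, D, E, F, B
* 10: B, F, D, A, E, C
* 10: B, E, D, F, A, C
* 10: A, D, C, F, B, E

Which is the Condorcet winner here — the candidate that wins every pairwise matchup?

A vs B: 21–20
A vs C: 30–11
A vs D: 21–20
A vs E: 31–10
A vs F: 21–20
A beats every other candidate.

A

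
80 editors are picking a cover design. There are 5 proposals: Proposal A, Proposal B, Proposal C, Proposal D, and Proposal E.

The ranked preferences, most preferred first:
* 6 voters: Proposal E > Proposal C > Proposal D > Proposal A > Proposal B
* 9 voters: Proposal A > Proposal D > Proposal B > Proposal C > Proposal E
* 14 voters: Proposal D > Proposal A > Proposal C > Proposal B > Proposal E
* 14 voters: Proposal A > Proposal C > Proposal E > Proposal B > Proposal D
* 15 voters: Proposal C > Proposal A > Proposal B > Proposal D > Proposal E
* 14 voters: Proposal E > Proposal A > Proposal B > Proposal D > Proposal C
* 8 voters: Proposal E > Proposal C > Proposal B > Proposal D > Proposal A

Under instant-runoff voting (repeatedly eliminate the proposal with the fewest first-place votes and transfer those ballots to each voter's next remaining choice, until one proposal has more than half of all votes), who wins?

Round 1: Proposal A 23, Proposal B 0, Proposal C 15, Proposal D 14, Proposal E 28. Proposal B eliminated.
Round 2: Proposal A 23, Proposal C 15, Proposal D 14, Proposal E 28. Proposal D eliminated.
Round 3: Proposal A 37, Proposal C 15, Proposal E 28. Proposal C eliminated.
Round 4: Proposal A 52, Proposal E 28. Proposal A has a majority (≥41).

Proposal A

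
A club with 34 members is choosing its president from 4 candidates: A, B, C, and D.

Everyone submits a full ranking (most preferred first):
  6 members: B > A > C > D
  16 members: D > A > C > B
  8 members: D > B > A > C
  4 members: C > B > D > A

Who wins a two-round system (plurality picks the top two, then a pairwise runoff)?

D

Round 1 first-place votes: A 0, B 6, C 4, D 24. D and B advance.
Runoff: D is ranked above B on 24 ballots, B above D on 10.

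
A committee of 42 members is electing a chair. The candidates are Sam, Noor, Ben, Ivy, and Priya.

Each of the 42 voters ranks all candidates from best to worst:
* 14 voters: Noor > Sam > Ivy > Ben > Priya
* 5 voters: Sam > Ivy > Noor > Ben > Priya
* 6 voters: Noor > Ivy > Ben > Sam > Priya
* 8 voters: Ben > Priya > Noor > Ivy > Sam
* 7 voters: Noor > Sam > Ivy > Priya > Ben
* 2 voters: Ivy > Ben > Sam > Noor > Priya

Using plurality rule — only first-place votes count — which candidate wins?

First-place votes: Sam 5, Noor 27, Ben 8, Ivy 2, Priya 0.

Noor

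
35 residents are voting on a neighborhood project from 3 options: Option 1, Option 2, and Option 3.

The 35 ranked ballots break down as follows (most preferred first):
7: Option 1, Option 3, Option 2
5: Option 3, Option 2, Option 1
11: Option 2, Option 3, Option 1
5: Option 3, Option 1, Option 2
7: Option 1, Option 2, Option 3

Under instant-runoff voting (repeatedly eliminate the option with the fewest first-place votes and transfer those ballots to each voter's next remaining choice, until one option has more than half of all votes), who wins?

Option 1

Round 1: Option 1 14, Option 2 11, Option 3 10. Option 3 eliminated.
Round 2: Option 1 19, Option 2 16. Option 1 has a majority (≥18).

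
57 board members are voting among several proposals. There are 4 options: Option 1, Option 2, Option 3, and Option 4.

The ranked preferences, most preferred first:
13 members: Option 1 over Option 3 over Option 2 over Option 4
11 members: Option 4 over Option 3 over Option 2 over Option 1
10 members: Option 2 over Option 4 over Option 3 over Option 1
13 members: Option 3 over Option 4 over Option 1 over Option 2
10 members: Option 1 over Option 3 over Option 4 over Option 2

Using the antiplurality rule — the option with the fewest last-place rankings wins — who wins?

Option 3

Last-place votes: Option 1 21, Option 2 23, Option 3 0, Option 4 13.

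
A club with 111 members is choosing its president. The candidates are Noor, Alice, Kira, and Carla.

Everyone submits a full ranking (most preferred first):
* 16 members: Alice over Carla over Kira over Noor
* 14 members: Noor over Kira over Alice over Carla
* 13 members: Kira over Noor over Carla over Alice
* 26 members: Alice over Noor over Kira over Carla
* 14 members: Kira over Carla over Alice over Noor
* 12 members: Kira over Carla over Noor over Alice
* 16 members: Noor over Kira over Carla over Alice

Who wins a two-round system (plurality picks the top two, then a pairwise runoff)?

Kira

Round 1 first-place votes: Noor 30, Alice 42, Kira 39, Carla 0. Alice and Kira advance.
Runoff: Alice is ranked above Kira on 42 ballots, Kira above Alice on 69.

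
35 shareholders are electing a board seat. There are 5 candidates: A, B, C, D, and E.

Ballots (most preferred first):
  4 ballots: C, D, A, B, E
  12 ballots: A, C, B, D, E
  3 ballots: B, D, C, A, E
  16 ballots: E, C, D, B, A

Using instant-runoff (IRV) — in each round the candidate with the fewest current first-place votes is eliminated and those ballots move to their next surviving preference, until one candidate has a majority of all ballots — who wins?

Round 1: A 12, B 3, C 4, D 0, E 16. D eliminated.
Round 2: A 12, B 3, C 4, E 16. B eliminated.
Round 3: A 12, C 7, E 16. C eliminated.
Round 4: A 19, E 16. A has a majority (≥18).

A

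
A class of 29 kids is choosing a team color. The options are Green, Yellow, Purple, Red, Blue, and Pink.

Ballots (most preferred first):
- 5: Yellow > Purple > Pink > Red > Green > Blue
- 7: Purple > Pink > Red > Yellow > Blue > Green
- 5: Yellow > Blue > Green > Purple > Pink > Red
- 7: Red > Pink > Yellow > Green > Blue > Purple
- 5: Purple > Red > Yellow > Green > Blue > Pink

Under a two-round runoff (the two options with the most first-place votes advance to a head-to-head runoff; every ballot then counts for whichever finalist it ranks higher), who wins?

Round 1 first-place votes: Green 0, Yellow 10, Purple 12, Red 7, Blue 0, Pink 0. Purple and Yellow advance.
Runoff: Purple is ranked above Yellow on 12 ballots, Yellow above Purple on 17.

Yellow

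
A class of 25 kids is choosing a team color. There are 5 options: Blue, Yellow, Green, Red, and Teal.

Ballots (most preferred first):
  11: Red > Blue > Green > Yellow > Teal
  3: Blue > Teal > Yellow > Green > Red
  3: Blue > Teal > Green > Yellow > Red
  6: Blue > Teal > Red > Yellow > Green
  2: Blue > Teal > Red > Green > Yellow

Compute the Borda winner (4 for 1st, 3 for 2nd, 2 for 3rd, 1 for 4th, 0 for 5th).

Blue: 11×3 + 3×4 + 3×4 + 6×4 + 2×4 = 89
Yellow: 11×1 + 3×2 + 3×1 + 6×1 + 2×0 = 26
Green: 11×2 + 3×1 + 3×2 + 6×0 + 2×1 = 33
Red: 11×4 + 3×0 + 3×0 + 6×2 + 2×2 = 60
Teal: 11×0 + 3×3 + 3×3 + 6×3 + 2×3 = 42

Blue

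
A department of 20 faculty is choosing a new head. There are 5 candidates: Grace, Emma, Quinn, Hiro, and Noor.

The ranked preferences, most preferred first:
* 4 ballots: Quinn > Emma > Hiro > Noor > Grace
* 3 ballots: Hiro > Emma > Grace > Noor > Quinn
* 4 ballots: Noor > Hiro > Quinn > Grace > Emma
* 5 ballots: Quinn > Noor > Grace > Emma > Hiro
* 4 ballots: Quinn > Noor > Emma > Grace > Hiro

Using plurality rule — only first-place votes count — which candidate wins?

First-place votes: Grace 0, Emma 0, Quinn 13, Hiro 3, Noor 4.

Quinn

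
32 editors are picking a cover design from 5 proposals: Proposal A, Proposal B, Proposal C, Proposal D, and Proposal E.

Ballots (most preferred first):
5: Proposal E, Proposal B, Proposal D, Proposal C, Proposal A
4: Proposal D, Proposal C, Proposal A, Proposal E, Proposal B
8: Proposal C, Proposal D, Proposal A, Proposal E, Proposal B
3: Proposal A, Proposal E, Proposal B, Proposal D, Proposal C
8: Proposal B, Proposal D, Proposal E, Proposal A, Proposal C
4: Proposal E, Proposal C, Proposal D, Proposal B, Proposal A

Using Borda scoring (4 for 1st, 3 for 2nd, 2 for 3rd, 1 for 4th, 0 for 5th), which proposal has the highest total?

Proposal A: 5×0 + 4×2 + 8×2 + 3×4 + 8×1 + 4×0 = 44
Proposal B: 5×3 + 4×0 + 8×0 + 3×2 + 8×4 + 4×1 = 57
Proposal C: 5×1 + 4×3 + 8×4 + 3×0 + 8×0 + 4×3 = 61
Proposal D: 5×2 + 4×4 + 8×3 + 3×1 + 8×3 + 4×2 = 85
Proposal E: 5×4 + 4×1 + 8×1 + 3×3 + 8×2 + 4×4 = 73

Proposal D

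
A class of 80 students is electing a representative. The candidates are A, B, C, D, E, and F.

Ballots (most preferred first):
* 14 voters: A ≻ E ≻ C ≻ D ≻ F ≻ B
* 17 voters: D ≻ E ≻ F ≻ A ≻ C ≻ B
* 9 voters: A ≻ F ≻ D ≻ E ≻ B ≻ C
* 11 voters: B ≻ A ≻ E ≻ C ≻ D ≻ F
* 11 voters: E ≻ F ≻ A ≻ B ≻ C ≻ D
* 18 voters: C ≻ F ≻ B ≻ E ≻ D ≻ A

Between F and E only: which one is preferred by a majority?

F is ranked above E on 27 ballots; E above F on 53.

E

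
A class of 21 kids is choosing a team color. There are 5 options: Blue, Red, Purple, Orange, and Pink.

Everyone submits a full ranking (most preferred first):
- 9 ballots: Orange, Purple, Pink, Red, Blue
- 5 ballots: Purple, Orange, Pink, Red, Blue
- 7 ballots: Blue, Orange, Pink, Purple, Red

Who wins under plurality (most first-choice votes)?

First-place votes: Blue 7, Red 0, Purple 5, Orange 9, Pink 0.

Orange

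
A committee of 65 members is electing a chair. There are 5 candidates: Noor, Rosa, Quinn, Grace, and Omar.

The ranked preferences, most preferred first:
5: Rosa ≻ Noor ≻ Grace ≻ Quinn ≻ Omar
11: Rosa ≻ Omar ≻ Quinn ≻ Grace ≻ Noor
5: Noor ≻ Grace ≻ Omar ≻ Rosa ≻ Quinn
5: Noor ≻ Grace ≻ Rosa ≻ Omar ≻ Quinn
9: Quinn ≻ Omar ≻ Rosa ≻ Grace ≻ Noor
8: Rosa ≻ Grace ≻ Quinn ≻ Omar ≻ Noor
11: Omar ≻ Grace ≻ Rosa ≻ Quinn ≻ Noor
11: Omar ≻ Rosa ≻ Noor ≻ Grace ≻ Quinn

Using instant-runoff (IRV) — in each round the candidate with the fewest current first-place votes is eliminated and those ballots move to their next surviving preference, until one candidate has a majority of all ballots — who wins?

Omar

Round 1: Noor 10, Rosa 24, Quinn 9, Grace 0, Omar 22. Grace eliminated.
Round 2: Noor 10, Rosa 24, Quinn 9, Omar 22. Quinn eliminated.
Round 3: Noor 10, Rosa 24, Omar 31. Noor eliminated.
Round 4: Rosa 29, Omar 36. Omar has a majority (≥33).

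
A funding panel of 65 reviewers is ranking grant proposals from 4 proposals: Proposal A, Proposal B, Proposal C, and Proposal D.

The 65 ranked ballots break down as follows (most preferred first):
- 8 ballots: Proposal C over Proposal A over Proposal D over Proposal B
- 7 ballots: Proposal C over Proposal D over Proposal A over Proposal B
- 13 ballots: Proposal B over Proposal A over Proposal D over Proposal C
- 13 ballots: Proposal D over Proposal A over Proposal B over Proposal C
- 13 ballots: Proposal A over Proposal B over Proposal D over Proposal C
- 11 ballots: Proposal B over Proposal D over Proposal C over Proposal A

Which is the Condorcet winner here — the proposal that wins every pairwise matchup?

Proposal A vs Proposal B: 41–24
Proposal A vs Proposal C: 39–26
Proposal A vs Proposal D: 34–31
Proposal A beats every other proposal.

Proposal A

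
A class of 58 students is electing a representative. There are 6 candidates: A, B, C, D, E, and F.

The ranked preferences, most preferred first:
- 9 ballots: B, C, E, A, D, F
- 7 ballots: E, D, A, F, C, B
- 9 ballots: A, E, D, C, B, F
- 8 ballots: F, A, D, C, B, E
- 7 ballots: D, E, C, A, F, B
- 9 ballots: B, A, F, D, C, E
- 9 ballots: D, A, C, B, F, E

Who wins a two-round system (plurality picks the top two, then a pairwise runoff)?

D

Round 1 first-place votes: A 9, B 18, C 0, D 16, E 7, F 8. B and D advance.
Runoff: B is ranked above D on 18 ballots, D above B on 40.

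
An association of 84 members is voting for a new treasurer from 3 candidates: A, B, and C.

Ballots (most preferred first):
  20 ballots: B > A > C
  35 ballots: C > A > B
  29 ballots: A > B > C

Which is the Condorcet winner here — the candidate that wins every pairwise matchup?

A

A vs B: 64–20
A vs C: 49–35
A beats every other candidate.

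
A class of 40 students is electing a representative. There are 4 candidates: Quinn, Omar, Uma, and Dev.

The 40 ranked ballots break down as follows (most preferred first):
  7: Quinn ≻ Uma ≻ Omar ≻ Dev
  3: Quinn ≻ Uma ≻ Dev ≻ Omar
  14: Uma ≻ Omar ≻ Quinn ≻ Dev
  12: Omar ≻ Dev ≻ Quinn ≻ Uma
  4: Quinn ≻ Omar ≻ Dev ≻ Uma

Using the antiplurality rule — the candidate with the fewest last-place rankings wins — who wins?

Last-place votes: Quinn 0, Omar 3, Uma 16, Dev 21.

Quinn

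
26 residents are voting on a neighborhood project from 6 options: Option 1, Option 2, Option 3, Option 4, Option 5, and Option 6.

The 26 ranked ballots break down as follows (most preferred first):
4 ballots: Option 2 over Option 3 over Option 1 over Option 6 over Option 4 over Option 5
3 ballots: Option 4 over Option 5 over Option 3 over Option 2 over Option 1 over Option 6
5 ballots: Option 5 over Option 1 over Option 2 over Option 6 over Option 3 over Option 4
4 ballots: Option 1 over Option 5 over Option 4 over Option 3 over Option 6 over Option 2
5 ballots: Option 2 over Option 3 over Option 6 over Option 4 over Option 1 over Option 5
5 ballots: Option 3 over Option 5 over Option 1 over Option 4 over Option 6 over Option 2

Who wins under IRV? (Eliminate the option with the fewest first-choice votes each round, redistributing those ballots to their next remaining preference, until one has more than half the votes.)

Round 1: Option 1 4, Option 2 9, Option 3 5, Option 4 3, Option 5 5, Option 6 0. Option 6 eliminated.
Round 2: Option 1 4, Option 2 9, Option 3 5, Option 4 3, Option 5 5. Option 4 eliminated.
Round 3: Option 1 4, Option 2 9, Option 3 5, Option 5 8. Option 1 eliminated.
Round 4: Option 2 9, Option 3 5, Option 5 12. Option 3 eliminated.
Round 5: Option 2 9, Option 5 17. Option 5 has a majority (≥14).

Option 5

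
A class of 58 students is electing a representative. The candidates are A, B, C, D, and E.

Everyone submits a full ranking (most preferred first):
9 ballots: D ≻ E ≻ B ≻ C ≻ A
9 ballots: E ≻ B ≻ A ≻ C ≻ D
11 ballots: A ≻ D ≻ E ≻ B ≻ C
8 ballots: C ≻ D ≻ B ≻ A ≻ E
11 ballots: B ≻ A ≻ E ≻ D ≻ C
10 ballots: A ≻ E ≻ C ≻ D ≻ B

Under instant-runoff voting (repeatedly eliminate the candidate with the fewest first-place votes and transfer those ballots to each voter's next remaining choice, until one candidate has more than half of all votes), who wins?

Round 1: A 21, B 11, C 8, D 9, E 9. C eliminated.
Round 2: A 21, B 11, D 17, E 9. E eliminated.
Round 3: A 21, B 20, D 17. D eliminated.
Round 4: A 21, B 37. B has a majority (≥30).

B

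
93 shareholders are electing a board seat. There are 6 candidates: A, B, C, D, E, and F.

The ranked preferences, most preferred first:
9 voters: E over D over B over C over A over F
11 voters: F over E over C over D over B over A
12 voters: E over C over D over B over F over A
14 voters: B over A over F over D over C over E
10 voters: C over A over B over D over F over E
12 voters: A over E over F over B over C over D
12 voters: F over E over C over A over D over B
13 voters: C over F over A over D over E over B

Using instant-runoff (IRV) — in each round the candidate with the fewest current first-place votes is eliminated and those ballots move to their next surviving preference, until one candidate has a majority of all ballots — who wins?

Round 1: A 12, B 14, C 23, D 0, E 21, F 23. D eliminated.
Round 2: A 12, B 14, C 23, E 21, F 23. A eliminated.
Round 3: B 14, C 23, E 33, F 23. B eliminated.
Round 4: C 23, E 33, F 37. C eliminated.
Round 5: E 33, F 60. F has a majority (≥47).

F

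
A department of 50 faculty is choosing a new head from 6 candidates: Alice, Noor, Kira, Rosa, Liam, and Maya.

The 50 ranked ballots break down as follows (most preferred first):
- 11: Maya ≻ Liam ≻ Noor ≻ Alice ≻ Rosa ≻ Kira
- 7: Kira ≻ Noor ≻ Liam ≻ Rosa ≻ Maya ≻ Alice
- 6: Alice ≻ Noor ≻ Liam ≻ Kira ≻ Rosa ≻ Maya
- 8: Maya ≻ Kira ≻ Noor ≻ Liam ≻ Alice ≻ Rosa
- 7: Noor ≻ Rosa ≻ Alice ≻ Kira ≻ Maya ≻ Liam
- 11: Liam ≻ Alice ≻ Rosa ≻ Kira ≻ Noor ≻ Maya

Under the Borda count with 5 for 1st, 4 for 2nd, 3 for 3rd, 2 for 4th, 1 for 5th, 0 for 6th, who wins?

Alice: 11×2 + 7×0 + 6×5 + 8×1 + 7×3 + 11×4 = 125
Noor: 11×3 + 7×4 + 6×4 + 8×3 + 7×5 + 11×1 = 155
Kira: 11×0 + 7×5 + 6×2 + 8×4 + 7×2 + 11×2 = 115
Rosa: 11×1 + 7×2 + 6×1 + 8×0 + 7×4 + 11×3 = 92
Liam: 11×4 + 7×3 + 6×3 + 8×2 + 7×0 + 11×5 = 154
Maya: 11×5 + 7×1 + 6×0 + 8×5 + 7×1 + 11×0 = 109

Noor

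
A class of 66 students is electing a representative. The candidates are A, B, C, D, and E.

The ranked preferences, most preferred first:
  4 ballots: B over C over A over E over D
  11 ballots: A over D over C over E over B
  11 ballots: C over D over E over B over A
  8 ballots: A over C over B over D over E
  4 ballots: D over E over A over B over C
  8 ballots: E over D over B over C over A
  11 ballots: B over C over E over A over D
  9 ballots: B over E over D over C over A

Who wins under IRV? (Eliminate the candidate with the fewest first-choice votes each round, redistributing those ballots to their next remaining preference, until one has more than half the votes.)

E

Round 1: A 19, B 24, C 11, D 4, E 8. D eliminated.
Round 2: A 19, B 24, C 11, E 12. C eliminated.
Round 3: A 19, B 24, E 23. A eliminated.
Round 4: B 32, E 34. E has a majority (≥34).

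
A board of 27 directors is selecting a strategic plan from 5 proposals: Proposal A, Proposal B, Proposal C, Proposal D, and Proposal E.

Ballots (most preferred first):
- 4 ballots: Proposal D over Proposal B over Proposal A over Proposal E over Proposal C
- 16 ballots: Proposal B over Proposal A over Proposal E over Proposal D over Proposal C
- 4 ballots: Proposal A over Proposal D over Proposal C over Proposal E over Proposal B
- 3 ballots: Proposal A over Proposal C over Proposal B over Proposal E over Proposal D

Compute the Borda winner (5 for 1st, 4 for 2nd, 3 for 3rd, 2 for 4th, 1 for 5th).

Proposal A

Proposal A: 4×3 + 16×4 + 4×5 + 3×5 = 111
Proposal B: 4×4 + 16×5 + 4×1 + 3×3 = 109
Proposal C: 4×1 + 16×1 + 4×3 + 3×4 = 44
Proposal D: 4×5 + 16×2 + 4×4 + 3×1 = 71
Proposal E: 4×2 + 16×3 + 4×2 + 3×2 = 70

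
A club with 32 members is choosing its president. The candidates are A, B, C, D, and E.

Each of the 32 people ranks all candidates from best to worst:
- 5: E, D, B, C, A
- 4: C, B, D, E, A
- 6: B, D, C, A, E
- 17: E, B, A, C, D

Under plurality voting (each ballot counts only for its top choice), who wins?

E

First-place votes: A 0, B 6, C 4, D 0, E 22.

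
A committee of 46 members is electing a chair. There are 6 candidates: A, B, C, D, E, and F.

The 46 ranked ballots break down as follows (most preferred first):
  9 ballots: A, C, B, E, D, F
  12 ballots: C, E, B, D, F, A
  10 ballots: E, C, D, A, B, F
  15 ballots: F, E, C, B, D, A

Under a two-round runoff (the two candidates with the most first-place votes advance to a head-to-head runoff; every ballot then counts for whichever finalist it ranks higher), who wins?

C

Round 1 first-place votes: A 9, B 0, C 12, D 0, E 10, F 15. F and C advance.
Runoff: F is ranked above C on 15 ballots, C above F on 31.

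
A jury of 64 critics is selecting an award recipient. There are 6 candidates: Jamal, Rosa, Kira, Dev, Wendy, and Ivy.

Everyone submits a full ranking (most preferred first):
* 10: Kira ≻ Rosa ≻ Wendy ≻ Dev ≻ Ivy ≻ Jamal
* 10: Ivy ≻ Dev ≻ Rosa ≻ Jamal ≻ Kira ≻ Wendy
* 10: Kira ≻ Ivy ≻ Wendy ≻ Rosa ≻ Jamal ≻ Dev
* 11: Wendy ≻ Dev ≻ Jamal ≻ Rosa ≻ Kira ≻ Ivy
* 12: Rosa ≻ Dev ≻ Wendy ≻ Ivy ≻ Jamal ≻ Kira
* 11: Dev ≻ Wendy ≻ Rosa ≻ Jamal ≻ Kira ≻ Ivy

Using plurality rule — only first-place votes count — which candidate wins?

Kira

First-place votes: Jamal 0, Rosa 12, Kira 20, Dev 11, Wendy 11, Ivy 10.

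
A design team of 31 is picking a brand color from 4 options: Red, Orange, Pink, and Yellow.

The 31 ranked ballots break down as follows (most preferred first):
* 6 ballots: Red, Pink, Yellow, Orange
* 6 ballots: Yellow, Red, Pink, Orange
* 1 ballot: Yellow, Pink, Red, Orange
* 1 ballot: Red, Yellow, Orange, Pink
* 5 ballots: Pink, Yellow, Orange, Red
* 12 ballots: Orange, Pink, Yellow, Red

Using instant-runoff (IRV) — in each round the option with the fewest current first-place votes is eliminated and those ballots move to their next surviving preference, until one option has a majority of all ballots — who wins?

Round 1: Red 7, Orange 12, Pink 5, Yellow 7. Pink eliminated.
Round 2: Red 7, Orange 12, Yellow 12. Red eliminated.
Round 3: Orange 12, Yellow 19. Yellow has a majority (≥16).

Yellow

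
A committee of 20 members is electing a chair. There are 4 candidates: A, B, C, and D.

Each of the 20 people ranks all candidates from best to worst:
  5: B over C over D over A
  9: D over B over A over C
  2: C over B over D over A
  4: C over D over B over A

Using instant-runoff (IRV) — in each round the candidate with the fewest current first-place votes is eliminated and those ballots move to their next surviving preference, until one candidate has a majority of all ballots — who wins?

C

Round 1: A 0, B 5, C 6, D 9. A eliminated.
Round 2: B 5, C 6, D 9. B eliminated.
Round 3: C 11, D 9. C has a majority (≥11).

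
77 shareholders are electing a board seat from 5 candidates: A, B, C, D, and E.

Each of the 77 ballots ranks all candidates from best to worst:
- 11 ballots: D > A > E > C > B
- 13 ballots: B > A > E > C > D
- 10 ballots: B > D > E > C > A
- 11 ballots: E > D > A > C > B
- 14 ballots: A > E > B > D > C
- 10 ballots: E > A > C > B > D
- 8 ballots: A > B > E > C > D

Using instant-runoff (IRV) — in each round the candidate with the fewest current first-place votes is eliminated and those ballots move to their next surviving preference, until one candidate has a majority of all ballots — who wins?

Round 1: A 22, B 23, C 0, D 11, E 21. C eliminated.
Round 2: A 22, B 23, D 11, E 21. D eliminated.
Round 3: A 33, B 23, E 21. E eliminated.
Round 4: A 54, B 23. A has a majority (≥39).

A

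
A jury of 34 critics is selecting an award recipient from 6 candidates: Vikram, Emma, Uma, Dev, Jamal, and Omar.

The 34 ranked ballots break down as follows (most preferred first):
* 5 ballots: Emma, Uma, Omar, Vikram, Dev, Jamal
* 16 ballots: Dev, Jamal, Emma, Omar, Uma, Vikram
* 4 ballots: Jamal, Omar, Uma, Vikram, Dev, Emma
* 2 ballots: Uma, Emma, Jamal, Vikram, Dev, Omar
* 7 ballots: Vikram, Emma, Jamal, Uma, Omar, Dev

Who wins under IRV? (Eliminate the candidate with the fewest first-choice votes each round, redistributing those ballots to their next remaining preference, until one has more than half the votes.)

Round 1: Vikram 7, Emma 5, Uma 2, Dev 16, Jamal 4, Omar 0. Omar eliminated.
Round 2: Vikram 7, Emma 5, Uma 2, Dev 16, Jamal 4. Uma eliminated.
Round 3: Vikram 7, Emma 7, Dev 16, Jamal 4. Jamal eliminated.
Round 4: Vikram 11, Emma 7, Dev 16. Emma eliminated.
Round 5: Vikram 18, Dev 16. Vikram has a majority (≥18).

Vikram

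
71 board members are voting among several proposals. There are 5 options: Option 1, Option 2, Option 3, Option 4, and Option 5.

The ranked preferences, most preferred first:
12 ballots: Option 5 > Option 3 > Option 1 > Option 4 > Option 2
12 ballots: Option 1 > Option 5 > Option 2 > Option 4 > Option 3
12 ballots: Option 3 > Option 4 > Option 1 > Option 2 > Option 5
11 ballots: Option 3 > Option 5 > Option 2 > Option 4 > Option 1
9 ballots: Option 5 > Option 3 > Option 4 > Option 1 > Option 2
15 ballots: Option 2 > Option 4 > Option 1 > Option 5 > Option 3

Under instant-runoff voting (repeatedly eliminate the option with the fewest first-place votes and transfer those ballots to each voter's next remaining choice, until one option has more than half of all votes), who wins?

Option 5

Round 1: Option 1 12, Option 2 15, Option 3 23, Option 4 0, Option 5 21. Option 4 eliminated.
Round 2: Option 1 12, Option 2 15, Option 3 23, Option 5 21. Option 1 eliminated.
Round 3: Option 2 15, Option 3 23, Option 5 33. Option 2 eliminated.
Round 4: Option 3 23, Option 5 48. Option 5 has a majority (≥36).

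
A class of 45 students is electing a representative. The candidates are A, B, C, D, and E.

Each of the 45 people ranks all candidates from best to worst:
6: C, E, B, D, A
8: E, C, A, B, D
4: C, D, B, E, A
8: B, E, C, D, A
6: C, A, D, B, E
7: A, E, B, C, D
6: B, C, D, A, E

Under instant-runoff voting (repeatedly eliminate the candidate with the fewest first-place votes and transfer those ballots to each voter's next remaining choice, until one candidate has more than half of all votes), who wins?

Round 1: A 7, B 14, C 16, D 0, E 8. D eliminated.
Round 2: A 7, B 14, C 16, E 8. A eliminated.
Round 3: B 14, C 16, E 15. B eliminated.
Round 4: C 22, E 23. E has a majority (≥23).

E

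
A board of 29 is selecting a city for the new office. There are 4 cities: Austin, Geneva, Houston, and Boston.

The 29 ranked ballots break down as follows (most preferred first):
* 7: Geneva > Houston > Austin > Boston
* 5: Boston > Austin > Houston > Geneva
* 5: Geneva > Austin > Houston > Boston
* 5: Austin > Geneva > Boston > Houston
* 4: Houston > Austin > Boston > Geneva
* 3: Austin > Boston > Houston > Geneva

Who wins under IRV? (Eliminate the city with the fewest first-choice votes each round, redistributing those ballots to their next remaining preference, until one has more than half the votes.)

Round 1: Austin 8, Geneva 12, Houston 4, Boston 5. Houston eliminated.
Round 2: Austin 12, Geneva 12, Boston 5. Boston eliminated.
Round 3: Austin 17, Geneva 12. Austin has a majority (≥15).

Austin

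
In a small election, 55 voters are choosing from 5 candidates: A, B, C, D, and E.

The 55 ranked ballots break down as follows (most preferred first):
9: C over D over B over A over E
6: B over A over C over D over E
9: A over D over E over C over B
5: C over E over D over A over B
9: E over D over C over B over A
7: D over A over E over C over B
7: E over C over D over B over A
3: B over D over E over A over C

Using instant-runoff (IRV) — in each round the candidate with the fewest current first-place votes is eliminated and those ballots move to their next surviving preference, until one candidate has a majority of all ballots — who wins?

Round 1: A 9, B 9, C 14, D 7, E 16. D eliminated.
Round 2: A 16, B 9, C 14, E 16. B eliminated.
Round 3: A 22, C 14, E 19. C eliminated.
Round 4: A 31, E 24. A has a majority (≥28).

A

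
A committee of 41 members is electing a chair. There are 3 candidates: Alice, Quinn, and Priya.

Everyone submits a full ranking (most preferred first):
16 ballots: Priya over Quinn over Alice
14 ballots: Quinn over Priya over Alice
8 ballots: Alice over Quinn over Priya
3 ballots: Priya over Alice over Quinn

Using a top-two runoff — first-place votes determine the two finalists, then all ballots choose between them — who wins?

Round 1 first-place votes: Alice 8, Quinn 14, Priya 19. Priya and Quinn advance.
Runoff: Priya is ranked above Quinn on 19 ballots, Quinn above Priya on 22.

Quinn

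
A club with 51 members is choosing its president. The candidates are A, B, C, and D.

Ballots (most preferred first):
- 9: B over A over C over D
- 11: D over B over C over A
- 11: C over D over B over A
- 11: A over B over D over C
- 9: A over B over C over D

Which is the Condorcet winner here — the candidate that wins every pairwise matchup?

B

B vs A: 31–20
B vs C: 40–11
B vs D: 29–22
B beats every other candidate.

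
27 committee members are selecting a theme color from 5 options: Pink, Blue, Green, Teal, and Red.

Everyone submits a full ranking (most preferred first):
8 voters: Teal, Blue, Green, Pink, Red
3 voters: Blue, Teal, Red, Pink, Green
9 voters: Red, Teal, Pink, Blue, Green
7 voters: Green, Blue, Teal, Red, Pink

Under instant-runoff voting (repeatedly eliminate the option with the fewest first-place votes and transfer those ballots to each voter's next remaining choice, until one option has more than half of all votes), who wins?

Teal

Round 1: Pink 0, Blue 3, Green 7, Teal 8, Red 9. Pink eliminated.
Round 2: Blue 3, Green 7, Teal 8, Red 9. Blue eliminated.
Round 3: Green 7, Teal 11, Red 9. Green eliminated.
Round 4: Teal 18, Red 9. Teal has a majority (≥14).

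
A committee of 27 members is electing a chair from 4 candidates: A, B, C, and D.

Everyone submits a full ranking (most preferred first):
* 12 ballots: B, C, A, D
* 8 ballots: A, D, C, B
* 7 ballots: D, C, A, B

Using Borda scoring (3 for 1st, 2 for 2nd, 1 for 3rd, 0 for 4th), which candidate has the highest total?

C

A: 12×1 + 8×3 + 7×1 = 43
B: 12×3 + 8×0 + 7×0 = 36
C: 12×2 + 8×1 + 7×2 = 46
D: 12×0 + 8×2 + 7×3 = 37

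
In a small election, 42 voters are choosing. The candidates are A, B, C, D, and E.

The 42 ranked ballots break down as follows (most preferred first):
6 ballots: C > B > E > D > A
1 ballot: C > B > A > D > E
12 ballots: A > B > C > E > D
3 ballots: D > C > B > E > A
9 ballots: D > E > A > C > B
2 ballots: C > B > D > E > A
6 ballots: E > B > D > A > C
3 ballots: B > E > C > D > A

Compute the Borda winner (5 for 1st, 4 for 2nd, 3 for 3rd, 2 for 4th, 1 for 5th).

B

A: 6×1 + 1×3 + 12×5 + 3×1 + 9×3 + 2×1 + 6×2 + 3×1 = 116
B: 6×4 + 1×4 + 12×4 + 3×3 + 9×1 + 2×4 + 6×4 + 3×5 = 141
C: 6×5 + 1×5 + 12×3 + 3×4 + 9×2 + 2×5 + 6×1 + 3×3 = 126
D: 6×2 + 1×2 + 12×1 + 3×5 + 9×5 + 2×3 + 6×3 + 3×2 = 116
E: 6×3 + 1×1 + 12×2 + 3×2 + 9×4 + 2×2 + 6×5 + 3×4 = 131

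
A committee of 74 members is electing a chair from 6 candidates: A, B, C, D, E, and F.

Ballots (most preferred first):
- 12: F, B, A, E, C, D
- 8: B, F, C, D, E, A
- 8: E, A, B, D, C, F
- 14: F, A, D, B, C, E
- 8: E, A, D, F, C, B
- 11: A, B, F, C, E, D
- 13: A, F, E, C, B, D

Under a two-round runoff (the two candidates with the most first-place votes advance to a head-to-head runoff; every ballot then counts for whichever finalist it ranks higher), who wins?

A

Round 1 first-place votes: A 24, B 8, C 0, D 0, E 16, F 26. F and A advance.
Runoff: F is ranked above A on 34 ballots, A above F on 40.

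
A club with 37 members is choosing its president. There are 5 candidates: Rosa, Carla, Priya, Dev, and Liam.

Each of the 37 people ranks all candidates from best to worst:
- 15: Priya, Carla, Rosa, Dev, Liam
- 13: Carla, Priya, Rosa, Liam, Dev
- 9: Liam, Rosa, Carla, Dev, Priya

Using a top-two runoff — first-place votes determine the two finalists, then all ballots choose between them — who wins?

Round 1 first-place votes: Rosa 0, Carla 13, Priya 15, Dev 0, Liam 9. Priya and Carla advance.
Runoff: Priya is ranked above Carla on 15 ballots, Carla above Priya on 22.

Carla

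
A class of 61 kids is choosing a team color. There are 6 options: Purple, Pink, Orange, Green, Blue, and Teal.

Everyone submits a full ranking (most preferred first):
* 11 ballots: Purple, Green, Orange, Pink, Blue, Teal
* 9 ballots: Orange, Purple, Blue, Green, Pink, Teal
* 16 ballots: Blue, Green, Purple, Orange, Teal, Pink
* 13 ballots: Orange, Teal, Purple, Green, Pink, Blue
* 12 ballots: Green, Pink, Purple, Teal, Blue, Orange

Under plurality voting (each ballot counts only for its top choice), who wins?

First-place votes: Purple 11, Pink 0, Orange 22, Green 12, Blue 16, Teal 0.

Orange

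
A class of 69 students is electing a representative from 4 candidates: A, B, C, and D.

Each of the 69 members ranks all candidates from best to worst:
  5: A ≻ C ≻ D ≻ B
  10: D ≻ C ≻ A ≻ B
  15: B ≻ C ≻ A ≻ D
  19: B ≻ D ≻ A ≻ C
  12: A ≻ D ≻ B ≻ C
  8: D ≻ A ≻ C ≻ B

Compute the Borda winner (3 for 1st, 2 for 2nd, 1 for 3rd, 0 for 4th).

D

A: 5×3 + 10×1 + 15×1 + 19×1 + 12×3 + 8×2 = 111
B: 5×0 + 10×0 + 15×3 + 19×3 + 12×1 + 8×0 = 114
C: 5×2 + 10×2 + 15×2 + 19×0 + 12×0 + 8×1 = 68
D: 5×1 + 10×3 + 15×0 + 19×2 + 12×2 + 8×3 = 121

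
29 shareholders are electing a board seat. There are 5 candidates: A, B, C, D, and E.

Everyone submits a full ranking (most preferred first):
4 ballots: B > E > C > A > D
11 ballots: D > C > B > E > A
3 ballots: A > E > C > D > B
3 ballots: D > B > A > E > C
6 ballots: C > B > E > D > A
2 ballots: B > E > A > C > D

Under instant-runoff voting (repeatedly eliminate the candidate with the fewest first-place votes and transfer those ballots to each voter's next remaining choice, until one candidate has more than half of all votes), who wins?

Round 1: A 3, B 6, C 6, D 14, E 0. E eliminated.
Round 2: A 3, B 6, C 6, D 14. A eliminated.
Round 3: B 6, C 9, D 14. B eliminated.
Round 4: C 15, D 14. C has a majority (≥15).

C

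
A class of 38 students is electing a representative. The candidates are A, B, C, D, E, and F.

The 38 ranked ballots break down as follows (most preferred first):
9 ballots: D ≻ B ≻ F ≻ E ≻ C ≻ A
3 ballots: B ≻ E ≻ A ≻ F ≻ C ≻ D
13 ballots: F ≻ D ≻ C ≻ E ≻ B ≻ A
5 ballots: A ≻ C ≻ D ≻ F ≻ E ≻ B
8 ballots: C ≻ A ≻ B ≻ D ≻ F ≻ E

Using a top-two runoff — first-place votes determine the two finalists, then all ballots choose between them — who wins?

Round 1 first-place votes: A 5, B 3, C 8, D 9, E 0, F 13. F and D advance.
Runoff: F is ranked above D on 16 ballots, D above F on 22.

D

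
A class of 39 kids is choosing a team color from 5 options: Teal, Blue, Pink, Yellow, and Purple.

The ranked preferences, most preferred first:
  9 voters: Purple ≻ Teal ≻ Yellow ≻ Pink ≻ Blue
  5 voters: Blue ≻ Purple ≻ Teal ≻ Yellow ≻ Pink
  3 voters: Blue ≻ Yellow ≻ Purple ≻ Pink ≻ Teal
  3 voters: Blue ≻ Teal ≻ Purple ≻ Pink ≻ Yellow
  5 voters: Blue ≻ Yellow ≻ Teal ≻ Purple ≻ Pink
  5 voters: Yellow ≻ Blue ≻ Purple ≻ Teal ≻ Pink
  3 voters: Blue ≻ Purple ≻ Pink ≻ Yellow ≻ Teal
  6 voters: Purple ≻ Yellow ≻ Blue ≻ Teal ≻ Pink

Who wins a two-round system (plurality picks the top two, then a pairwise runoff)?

Blue

Round 1 first-place votes: Teal 0, Blue 19, Pink 0, Yellow 5, Purple 15. Blue and Purple advance.
Runoff: Blue is ranked above Purple on 24 ballots, Purple above Blue on 15.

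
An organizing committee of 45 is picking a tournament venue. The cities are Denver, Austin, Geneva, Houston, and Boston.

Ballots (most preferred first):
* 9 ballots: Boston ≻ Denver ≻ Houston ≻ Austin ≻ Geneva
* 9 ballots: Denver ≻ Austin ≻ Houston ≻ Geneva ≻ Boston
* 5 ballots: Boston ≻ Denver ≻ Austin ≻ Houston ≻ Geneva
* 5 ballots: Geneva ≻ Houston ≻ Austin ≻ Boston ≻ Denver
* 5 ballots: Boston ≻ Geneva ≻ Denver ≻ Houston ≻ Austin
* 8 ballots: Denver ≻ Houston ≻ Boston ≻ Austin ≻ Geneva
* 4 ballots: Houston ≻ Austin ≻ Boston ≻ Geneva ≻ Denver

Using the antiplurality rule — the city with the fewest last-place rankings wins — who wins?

Houston

Last-place votes: Denver 9, Austin 5, Geneva 22, Houston 0, Boston 9.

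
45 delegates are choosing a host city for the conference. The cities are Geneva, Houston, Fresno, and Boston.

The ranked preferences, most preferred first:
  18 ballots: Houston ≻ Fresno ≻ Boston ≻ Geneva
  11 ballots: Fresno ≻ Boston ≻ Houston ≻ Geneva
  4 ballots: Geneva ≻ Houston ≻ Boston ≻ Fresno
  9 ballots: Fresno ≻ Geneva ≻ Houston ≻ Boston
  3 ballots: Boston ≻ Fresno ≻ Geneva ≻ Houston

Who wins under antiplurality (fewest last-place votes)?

Last-place votes: Geneva 29, Houston 3, Fresno 4, Boston 9.

Houston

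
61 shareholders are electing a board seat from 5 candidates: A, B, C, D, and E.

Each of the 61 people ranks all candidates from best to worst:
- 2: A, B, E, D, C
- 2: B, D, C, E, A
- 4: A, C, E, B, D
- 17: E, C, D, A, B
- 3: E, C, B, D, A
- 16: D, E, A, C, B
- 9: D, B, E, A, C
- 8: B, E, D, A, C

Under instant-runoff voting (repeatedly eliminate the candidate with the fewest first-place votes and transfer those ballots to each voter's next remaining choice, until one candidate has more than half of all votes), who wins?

Round 1: A 6, B 10, C 0, D 25, E 20. C eliminated.
Round 2: A 6, B 10, D 25, E 20. A eliminated.
Round 3: B 12, D 25, E 24. B eliminated.
Round 4: D 27, E 34. E has a majority (≥31).

E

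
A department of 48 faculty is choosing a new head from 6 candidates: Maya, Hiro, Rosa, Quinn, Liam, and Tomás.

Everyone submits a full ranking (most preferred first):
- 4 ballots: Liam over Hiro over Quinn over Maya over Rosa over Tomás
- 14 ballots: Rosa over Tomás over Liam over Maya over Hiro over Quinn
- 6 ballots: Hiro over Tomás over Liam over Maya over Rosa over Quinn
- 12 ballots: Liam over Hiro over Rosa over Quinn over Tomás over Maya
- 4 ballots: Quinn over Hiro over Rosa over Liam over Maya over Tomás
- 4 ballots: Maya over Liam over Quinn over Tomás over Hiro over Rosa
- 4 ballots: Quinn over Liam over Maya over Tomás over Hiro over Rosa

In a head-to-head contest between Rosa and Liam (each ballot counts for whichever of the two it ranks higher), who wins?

Rosa is ranked above Liam on 18 ballots; Liam above Rosa on 30.

Liam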